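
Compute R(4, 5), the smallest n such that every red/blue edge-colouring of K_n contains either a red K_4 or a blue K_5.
R(4, 5) = 25

Lower bound: an explicit 2-colouring of K_{24} (typically a Paley-type or other structured construction) avoids a red K_4 and a blue K_5, showing R(4, 5) > 24.
Upper bound: the simple Erdős–Szekeres recurrence only gives R(4, 5) ≤ 32; the tight bound R(4, 5) ≤ 25 requires a sharper case analysis (or computer search) of 2-colourings of K_{25}.
Hence R(4, 5) = 25.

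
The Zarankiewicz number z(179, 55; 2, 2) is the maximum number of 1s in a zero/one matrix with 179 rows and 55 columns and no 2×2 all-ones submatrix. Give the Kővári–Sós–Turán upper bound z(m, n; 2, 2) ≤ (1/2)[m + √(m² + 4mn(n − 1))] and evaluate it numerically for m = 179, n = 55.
z(179, 55; 2, 2) ≤ (1/2)[179 + √(179² + 4·179·55·54)] = (1/2)[179 + √2158561] = 824.1021

Kővári–Sós–Turán: let r_1, ..., r_179 be the row sums and z = Σ r_i the total number of 1s. Each pair of columns can share at most one row with both entries 1 (else a 2×2 all-ones block appears), so Σ_i C(r_i, 2) ≤ C(55, 2) = 1485. By convexity Σ_i C(r_i, 2) ≥ 179·C(z/179, 2) = z(z − 179)/(2·179), giving z² − 179z − 179·55·54 ≤ 0 and hence z ≤ (1/2)[179 + √(32041 + 4·531630)] = (1/2)[179 + √2158561] ≈ (1/2)(179 + 1469.2042) = 824.1021.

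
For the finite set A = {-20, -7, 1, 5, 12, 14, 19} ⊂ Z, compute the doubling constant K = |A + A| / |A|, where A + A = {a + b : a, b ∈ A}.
K = |A + A| / |A| = 26/7

Enumerate A + A = {a + b : a, b ∈ A}. With |A| = 7, there are |A|^2 = 49 ordered sum pairs; collecting distinct values, A + A = {-40, -27, -19, -15, -14, -8, -6, -2, -1, 2, 5, 6, 7, 10, 12, 13, 15, 17, 19, 20, 24, 26, 28, 31, 33, 38}, so |A + A| = 26. Thus K = 26/7. For comparison, the minimum possible |A + A| over all 7-element sets is 2·7 − 1 = 13 (so min K = 13/7), attained only by arithmetic progressions.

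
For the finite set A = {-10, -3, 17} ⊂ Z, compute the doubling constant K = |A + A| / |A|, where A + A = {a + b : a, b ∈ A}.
K = |A + A| / |A| = 6/3 = 2

Enumerate A + A = {a + b : a, b ∈ A}. With |A| = 3, there are |A|^2 = 9 ordered sum pairs; collecting distinct values, A + A = {-20, -13, -6, 7, 14, 34}, so |A + A| = 6. Thus K = 6/3 = 2. For comparison, the minimum possible |A + A| over all 3-element sets is 2·3 − 1 = 5 (so min K = 5/3), attained only by arithmetic progressions.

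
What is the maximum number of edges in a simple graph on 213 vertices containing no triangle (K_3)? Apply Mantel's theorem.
ex(213, K_3) = ⌊213^2/4⌋ = 11342

Mantel (1907): a triangle-free graph on n vertices has at most ⌊n^2/4⌋ edges, with equality for the complete bipartite graph K_{⌊n/2⌋, ⌈n/2⌉}. For n = 213: ⌊213^2/4⌋ = ⌊45369/4⌋ = 11342. The extremal graph is K_{106, 107}, which has 106·107 = 11342 edges.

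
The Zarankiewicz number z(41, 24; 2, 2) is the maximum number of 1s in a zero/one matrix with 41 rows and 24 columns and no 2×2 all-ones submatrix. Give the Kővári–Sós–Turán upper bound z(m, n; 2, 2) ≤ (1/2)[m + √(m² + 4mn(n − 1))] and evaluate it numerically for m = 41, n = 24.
z(41, 24; 2, 2) ≤ (1/2)[41 + √(41² + 4·41·24·23)] = (1/2)[41 + √92209] = 172.3297

Kővári–Sós–Turán: let r_1, ..., r_41 be the row sums and z = Σ r_i the total number of 1s. Each pair of columns can share at most one row with both entries 1 (else a 2×2 all-ones block appears), so Σ_i C(r_i, 2) ≤ C(24, 2) = 276. By convexity Σ_i C(r_i, 2) ≥ 41·C(z/41, 2) = z(z − 41)/(2·41), giving z² − 41z − 41·24·23 ≤ 0 and hence z ≤ (1/2)[41 + √(1681 + 4·22632)] = (1/2)[41 + √92209] ≈ (1/2)(41 + 303.6593) = 172.3297.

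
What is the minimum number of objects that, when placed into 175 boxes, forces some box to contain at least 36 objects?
n = (36 − 1)·175 + 1 = 6126

By the generalised pigeonhole principle, to guarantee some box contains ≥ r objects we need more than (r − 1) · k objects total. Threshold: n = (r − 1) · k + 1. With r = 36 and k = 175: n = 35 · 175 + 1 = 6125 + 1 = 6126. For n = 6125 = 35 · 175, we can put exactly 35 objects in every box, avoiding 36 in any single one — so 6126 is tight.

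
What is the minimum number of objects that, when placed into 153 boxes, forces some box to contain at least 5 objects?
n = (5 − 1)·153 + 1 = 613

By the generalised pigeonhole principle, to guarantee some box contains ≥ r objects we need more than (r − 1) · k objects total. Threshold: n = (r − 1) · k + 1. With r = 5 and k = 153: n = 4 · 153 + 1 = 612 + 1 = 613. For n = 612 = 4 · 153, we can put exactly 4 objects in every box, avoiding 5 in any single one — so 613 is tight.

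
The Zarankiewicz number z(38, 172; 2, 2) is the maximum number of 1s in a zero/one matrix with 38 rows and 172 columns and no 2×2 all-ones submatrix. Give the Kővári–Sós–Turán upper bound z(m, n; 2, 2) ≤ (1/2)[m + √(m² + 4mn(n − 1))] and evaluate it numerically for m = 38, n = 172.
z(38, 172; 2, 2) ≤ (1/2)[38 + √(38² + 4·38·172·171)] = (1/2)[38 + √4472068] = 1076.3632

Kővári–Sós–Turán: let r_1, ..., r_38 be the row sums and z = Σ r_i the total number of 1s. Each pair of columns can share at most one row with both entries 1 (else a 2×2 all-ones block appears), so Σ_i C(r_i, 2) ≤ C(172, 2) = 14706. By convexity Σ_i C(r_i, 2) ≥ 38·C(z/38, 2) = z(z − 38)/(2·38), giving z² − 38z − 38·172·171 ≤ 0 and hence z ≤ (1/2)[38 + √(1444 + 4·1117656)] = (1/2)[38 + √4472068] ≈ (1/2)(38 + 2114.7265) = 1076.3632.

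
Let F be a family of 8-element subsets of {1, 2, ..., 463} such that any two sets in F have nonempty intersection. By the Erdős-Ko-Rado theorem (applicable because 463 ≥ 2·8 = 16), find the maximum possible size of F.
max |F| = C(462, 7) = 851587743973032

The Erdős-Ko-Rado theorem states: for n ≥ 2k, an intersecting family of k-subsets of an n-element set has size at most C(n − 1, k − 1), with equality for 'star' families {A ⊆ [n] : |A| = k, i ∈ A} (fix an element i). For n = 463, k = 8: C(462, 7) = 851587743973032.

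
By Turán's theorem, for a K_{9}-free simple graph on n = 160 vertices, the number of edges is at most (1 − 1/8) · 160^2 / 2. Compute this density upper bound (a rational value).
Turán density bound = (7/8) · 160^2/2 = 11200

Turán's theorem: ex(n, K_{r+1}) is achieved by the complete r-partite Turán graph T(n, r) with parts as balanced as possible, and is at most (1 − 1/r) · n^2/2. For r = 8, n = 160: the density bound is (7/8) · 25600/2 = 11200. Since 8 ∣ 160, the Turán graph T(160, 8) has parts of equal size 20, and its edge count e(T(160, 8)) = 11200 attains the density bound exactly.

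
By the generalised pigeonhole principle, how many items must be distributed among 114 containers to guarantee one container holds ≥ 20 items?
n = (20 − 1)·114 + 1 = 2167

By the generalised pigeonhole principle, to guarantee some box contains ≥ r objects we need more than (r − 1) · k objects total. Threshold: n = (r − 1) · k + 1. With r = 20 and k = 114: n = 19 · 114 + 1 = 2166 + 1 = 2167. For n = 2166 = 19 · 114, we can put exactly 19 objects in every box, avoiding 20 in any single one — so 2167 is tight.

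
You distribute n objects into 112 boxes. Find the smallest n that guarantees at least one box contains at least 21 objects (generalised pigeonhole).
n = (21 − 1)·112 + 1 = 2241

By the generalised pigeonhole principle, to guarantee some box contains ≥ r objects we need more than (r − 1) · k objects total. Threshold: n = (r − 1) · k + 1. With r = 21 and k = 112: n = 20 · 112 + 1 = 2240 + 1 = 2241. For n = 2240 = 20 · 112, we can put exactly 20 objects in every box, avoiding 21 in any single one — so 2241 is tight.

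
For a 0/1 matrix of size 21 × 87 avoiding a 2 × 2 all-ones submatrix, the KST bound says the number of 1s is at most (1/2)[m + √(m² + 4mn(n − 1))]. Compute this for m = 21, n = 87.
z(21, 87; 2, 2) ≤ (1/2)[21 + √(21² + 4·21·87·86)] = (1/2)[21 + √628929] = 407.0252

Kővári–Sós–Turán: let r_1, ..., r_21 be the row sums and z = Σ r_i the total number of 1s. Each pair of columns can share at most one row with both entries 1 (else a 2×2 all-ones block appears), so Σ_i C(r_i, 2) ≤ C(87, 2) = 3741. By convexity Σ_i C(r_i, 2) ≥ 21·C(z/21, 2) = z(z − 21)/(2·21), giving z² − 21z − 21·87·86 ≤ 0 and hence z ≤ (1/2)[21 + √(441 + 4·157122)] = (1/2)[21 + √628929] ≈ (1/2)(21 + 793.0504) = 407.0252.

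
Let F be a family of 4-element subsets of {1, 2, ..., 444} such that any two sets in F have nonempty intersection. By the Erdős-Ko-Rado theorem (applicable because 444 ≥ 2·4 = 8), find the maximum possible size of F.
max |F| = C(443, 3) = 14391741

The Erdős-Ko-Rado theorem states: for n ≥ 2k, an intersecting family of k-subsets of an n-element set has size at most C(n − 1, k − 1), with equality for 'star' families {A ⊆ [n] : |A| = k, i ∈ A} (fix an element i). For n = 444, k = 4: C(443, 3) = 14391741.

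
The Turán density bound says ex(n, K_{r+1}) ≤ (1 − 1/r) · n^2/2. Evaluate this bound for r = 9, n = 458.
Turán density bound = (8/9) · 458^2/2 = 839056/9 ≈ 93228.4444

Turán's theorem: ex(n, K_{r+1}) is achieved by the complete r-partite Turán graph T(n, r) with parts as balanced as possible, and is at most (1 − 1/r) · n^2/2. For r = 9, n = 458: the density bound is (8/9) · 209764/2 = 839056/9 ≈ 93228.4444. The integer-valued extremum is e(T(458, 9)) = 93228, which is strictly less than the density bound 839056/9 since 9 ∤ 458 (the parts of T(458, 9) cannot all be equal).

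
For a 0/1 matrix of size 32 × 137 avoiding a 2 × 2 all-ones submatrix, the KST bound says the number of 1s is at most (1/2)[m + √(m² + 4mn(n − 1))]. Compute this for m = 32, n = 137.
z(32, 137; 2, 2) ≤ (1/2)[32 + √(32² + 4·32·137·136)] = (1/2)[32 + √2385920] = 788.3212

Kővári–Sós–Turán: let r_1, ..., r_32 be the row sums and z = Σ r_i the total number of 1s. Each pair of columns can share at most one row with both entries 1 (else a 2×2 all-ones block appears), so Σ_i C(r_i, 2) ≤ C(137, 2) = 9316. By convexity Σ_i C(r_i, 2) ≥ 32·C(z/32, 2) = z(z − 32)/(2·32), giving z² − 32z − 32·137·136 ≤ 0 and hence z ≤ (1/2)[32 + √(1024 + 4·596224)] = (1/2)[32 + √2385920] ≈ (1/2)(32 + 1544.6424) = 788.3212.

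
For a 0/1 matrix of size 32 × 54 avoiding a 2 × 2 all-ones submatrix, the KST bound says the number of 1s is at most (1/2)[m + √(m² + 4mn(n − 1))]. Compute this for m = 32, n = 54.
z(32, 54; 2, 2) ≤ (1/2)[32 + √(32² + 4·32·54·53)] = (1/2)[32 + √367360] = 319.0512

Kővári–Sós–Turán: let r_1, ..., r_32 be the row sums and z = Σ r_i the total number of 1s. Each pair of columns can share at most one row with both entries 1 (else a 2×2 all-ones block appears), so Σ_i C(r_i, 2) ≤ C(54, 2) = 1431. By convexity Σ_i C(r_i, 2) ≥ 32·C(z/32, 2) = z(z − 32)/(2·32), giving z² − 32z − 32·54·53 ≤ 0 and hence z ≤ (1/2)[32 + √(1024 + 4·91584)] = (1/2)[32 + √367360] ≈ (1/2)(32 + 606.1023) = 319.0512.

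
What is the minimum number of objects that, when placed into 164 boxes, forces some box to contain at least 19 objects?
n = (19 − 1)·164 + 1 = 2953

By the generalised pigeonhole principle, to guarantee some box contains ≥ r objects we need more than (r − 1) · k objects total. Threshold: n = (r − 1) · k + 1. With r = 19 and k = 164: n = 18 · 164 + 1 = 2952 + 1 = 2953. For n = 2952 = 18 · 164, we can put exactly 18 objects in every box, avoiding 19 in any single one — so 2953 is tight.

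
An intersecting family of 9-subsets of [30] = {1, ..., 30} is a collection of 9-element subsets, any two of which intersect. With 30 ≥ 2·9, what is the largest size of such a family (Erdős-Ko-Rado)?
max |F| = C(29, 8) = 4292145

The Erdős-Ko-Rado theorem states: for n ≥ 2k, an intersecting family of k-subsets of an n-element set has size at most C(n − 1, k − 1), with equality for 'star' families {A ⊆ [n] : |A| = k, i ∈ A} (fix an element i). For n = 30, k = 9: C(29, 8) = 4292145.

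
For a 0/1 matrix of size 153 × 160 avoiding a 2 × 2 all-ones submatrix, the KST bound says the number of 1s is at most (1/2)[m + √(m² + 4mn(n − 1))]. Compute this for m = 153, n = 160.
z(153, 160; 2, 2) ≤ (1/2)[153 + √(153² + 4·153·160·159)] = (1/2)[153 + √15592689] = 2050.879

Kővári–Sós–Turán: let r_1, ..., r_153 be the row sums and z = Σ r_i the total number of 1s. Each pair of columns can share at most one row with both entries 1 (else a 2×2 all-ones block appears), so Σ_i C(r_i, 2) ≤ C(160, 2) = 12720. By convexity Σ_i C(r_i, 2) ≥ 153·C(z/153, 2) = z(z − 153)/(2·153), giving z² − 153z − 153·160·159 ≤ 0 and hence z ≤ (1/2)[153 + √(23409 + 4·3892320)] = (1/2)[153 + √15592689] ≈ (1/2)(153 + 3948.7579) = 2050.879.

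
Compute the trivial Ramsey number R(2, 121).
R(2, 121) = 121

R(2, k) = k for all k ≥ 2: in a 2-colouring of K_k, either some edge is red (a red K_2) or all edges are blue (a blue K_k). And K_{120} coloured all-blue has no blue K_121, so R(2, 121) > 120. Hence R(2, 121) = 121.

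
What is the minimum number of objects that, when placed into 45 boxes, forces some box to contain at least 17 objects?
n = (17 − 1)·45 + 1 = 721

By the generalised pigeonhole principle, to guarantee some box contains ≥ r objects we need more than (r − 1) · k objects total. Threshold: n = (r − 1) · k + 1. With r = 17 and k = 45: n = 16 · 45 + 1 = 720 + 1 = 721. For n = 720 = 16 · 45, we can put exactly 16 objects in every box, avoiding 17 in any single one — so 721 is tight.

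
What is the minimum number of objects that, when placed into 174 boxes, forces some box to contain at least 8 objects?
n = (8 − 1)·174 + 1 = 1219

By the generalised pigeonhole principle, to guarantee some box contains ≥ r objects we need more than (r − 1) · k objects total. Threshold: n = (r − 1) · k + 1. With r = 8 and k = 174: n = 7 · 174 + 1 = 1218 + 1 = 1219. For n = 1218 = 7 · 174, we can put exactly 7 objects in every box, avoiding 8 in any single one — so 1219 is tight.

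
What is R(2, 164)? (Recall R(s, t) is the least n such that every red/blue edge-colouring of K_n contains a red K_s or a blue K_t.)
R(2, 164) = 164

R(2, k) = k for all k ≥ 2: in a 2-colouring of K_k, either some edge is red (a red K_2) or all edges are blue (a blue K_k). And K_{163} coloured all-blue has no blue K_164, so R(2, 164) > 163. Hence R(2, 164) = 164.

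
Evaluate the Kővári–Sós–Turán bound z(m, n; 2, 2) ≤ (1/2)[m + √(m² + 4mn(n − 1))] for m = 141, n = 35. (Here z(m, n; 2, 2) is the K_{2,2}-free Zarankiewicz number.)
z(141, 35; 2, 2) ≤ (1/2)[141 + √(141² + 4·141·35·34)] = (1/2)[141 + √691041] = 486.1444

Kővári–Sós–Turán: let r_1, ..., r_141 be the row sums and z = Σ r_i the total number of 1s. Each pair of columns can share at most one row with both entries 1 (else a 2×2 all-ones block appears), so Σ_i C(r_i, 2) ≤ C(35, 2) = 595. By convexity Σ_i C(r_i, 2) ≥ 141·C(z/141, 2) = z(z − 141)/(2·141), giving z² − 141z − 141·35·34 ≤ 0 and hence z ≤ (1/2)[141 + √(19881 + 4·167790)] = (1/2)[141 + √691041] ≈ (1/2)(141 + 831.2888) = 486.1444.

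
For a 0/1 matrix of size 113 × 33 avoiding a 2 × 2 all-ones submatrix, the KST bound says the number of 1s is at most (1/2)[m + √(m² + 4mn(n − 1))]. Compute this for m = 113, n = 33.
z(113, 33; 2, 2) ≤ (1/2)[113 + √(113² + 4·113·33·32)] = (1/2)[113 + √490081] = 406.5289

Kővári–Sós–Turán: let r_1, ..., r_113 be the row sums and z = Σ r_i the total number of 1s. Each pair of columns can share at most one row with both entries 1 (else a 2×2 all-ones block appears), so Σ_i C(r_i, 2) ≤ C(33, 2) = 528. By convexity Σ_i C(r_i, 2) ≥ 113·C(z/113, 2) = z(z − 113)/(2·113), giving z² − 113z − 113·33·32 ≤ 0 and hence z ≤ (1/2)[113 + √(12769 + 4·119328)] = (1/2)[113 + √490081] ≈ (1/2)(113 + 700.0579) = 406.5289.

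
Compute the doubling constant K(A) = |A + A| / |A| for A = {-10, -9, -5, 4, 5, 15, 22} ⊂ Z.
K = |A + A| / |A| = 26/7

Enumerate A + A = {a + b : a, b ∈ A}. With |A| = 7, there are |A|^2 = 49 ordered sum pairs; collecting distinct values, A + A = {-20, -19, -18, -15, -14, -10, -6, -5, -4, -1, 0, 5, 6, 8, 9, 10, 12, 13, 17, 19, 20, 26, 27, 30, 37, 44}, so |A + A| = 26. Thus K = 26/7. For comparison, the minimum possible |A + A| over all 7-element sets is 2·7 − 1 = 13 (so min K = 13/7), attained only by arithmetic progressions.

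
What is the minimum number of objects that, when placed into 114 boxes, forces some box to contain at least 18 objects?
n = (18 − 1)·114 + 1 = 1939

By the generalised pigeonhole principle, to guarantee some box contains ≥ r objects we need more than (r − 1) · k objects total. Threshold: n = (r − 1) · k + 1. With r = 18 and k = 114: n = 17 · 114 + 1 = 1938 + 1 = 1939. For n = 1938 = 17 · 114, we can put exactly 17 objects in every box, avoiding 18 in any single one — so 1939 is tight.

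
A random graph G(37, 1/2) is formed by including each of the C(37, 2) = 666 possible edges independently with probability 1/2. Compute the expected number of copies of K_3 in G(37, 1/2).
E[# K_3] = C(37, 3) · (1/2)^C(3, 2) = 7770 / 2^3 = 3885/4 = 971.25

For each 3-subset S of vertices (there are C(37, 3) = 7770 such S), let X_S = 1 if S induces a K_3 (all C(3, 2) = 3 edges present). Then P(X_S = 1) = (1/2)^3 = 1/8. By linearity of expectation, E[# K_3] = C(37, 3) · (1/2)^3 = 7770 / 8 = 3885/4 = 971.25.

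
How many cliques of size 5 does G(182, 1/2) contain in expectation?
E[# K_5] = C(182, 5) · (1/2)^C(5, 2) = 1574397006 / 2^10 = 787198503/512 ≈ 1537497.076172

For each 5-subset S of vertices (there are C(182, 5) = 1574397006 such S), let X_S = 1 if S induces a K_5 (all C(5, 2) = 10 edges present). Then P(X_S = 1) = (1/2)^10 = 1/1024. By linearity of expectation, E[# K_5] = C(182, 5) · (1/2)^10 = 1574397006 / 1024 = 787198503/512 ≈ 1537497.076172.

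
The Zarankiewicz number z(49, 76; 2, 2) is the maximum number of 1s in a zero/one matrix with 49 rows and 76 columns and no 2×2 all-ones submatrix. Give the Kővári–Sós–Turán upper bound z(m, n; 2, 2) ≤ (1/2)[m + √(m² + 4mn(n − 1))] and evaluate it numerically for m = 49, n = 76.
z(49, 76; 2, 2) ≤ (1/2)[49 + √(49² + 4·49·76·75)] = (1/2)[49 + √1119601] = 553.556

Kővári–Sós–Turán: let r_1, ..., r_49 be the row sums and z = Σ r_i the total number of 1s. Each pair of columns can share at most one row with both entries 1 (else a 2×2 all-ones block appears), so Σ_i C(r_i, 2) ≤ C(76, 2) = 2850. By convexity Σ_i C(r_i, 2) ≥ 49·C(z/49, 2) = z(z − 49)/(2·49), giving z² − 49z − 49·76·75 ≤ 0 and hence z ≤ (1/2)[49 + √(2401 + 4·279300)] = (1/2)[49 + √1119601] ≈ (1/2)(49 + 1058.112) = 553.556.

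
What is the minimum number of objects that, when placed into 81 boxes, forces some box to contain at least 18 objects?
n = (18 − 1)·81 + 1 = 1378

By the generalised pigeonhole principle, to guarantee some box contains ≥ r objects we need more than (r − 1) · k objects total. Threshold: n = (r − 1) · k + 1. With r = 18 and k = 81: n = 17 · 81 + 1 = 1377 + 1 = 1378. For n = 1377 = 17 · 81, we can put exactly 17 objects in every box, avoiding 18 in any single one — so 1378 is tight.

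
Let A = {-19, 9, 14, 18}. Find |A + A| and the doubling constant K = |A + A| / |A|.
K = |A + A| / |A| = 10/4 = 5/2

Enumerate A + A = {a + b : a, b ∈ A}. With |A| = 4, there are |A|^2 = 16 ordered sum pairs; collecting distinct values, A + A = {-38, -10, -5, -1, 18, 23, 27, 28, 32, 36}, so |A + A| = 10. Thus K = 10/4 = 5/2. For comparison, the minimum possible |A + A| over all 4-element sets is 2·4 − 1 = 7 (so min K = 7/4), attained only by arithmetic progressions.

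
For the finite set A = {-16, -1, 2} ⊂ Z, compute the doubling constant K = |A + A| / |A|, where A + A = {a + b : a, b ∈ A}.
K = |A + A| / |A| = 6/3 = 2

Enumerate A + A = {a + b : a, b ∈ A}. With |A| = 3, there are |A|^2 = 9 ordered sum pairs; collecting distinct values, A + A = {-32, -17, -14, -2, 1, 4}, so |A + A| = 6. Thus K = 6/3 = 2. For comparison, the minimum possible |A + A| over all 3-element sets is 2·3 − 1 = 5 (so min K = 5/3), attained only by arithmetic progressions.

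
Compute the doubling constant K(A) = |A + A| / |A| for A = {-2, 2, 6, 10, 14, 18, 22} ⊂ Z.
K = |A + A| / |A| = 13/7

Enumerate A + A = {a + b : a, b ∈ A}. With |A| = 7, there are |A|^2 = 49 ordered sum pairs; collecting distinct values, A + A = {-4, 0, 4, 8, 12, 16, 20, 24, 28, 32, 36, 40, 44}, so |A + A| = 13. Thus K = 13/7. Here |A + A| = 2|A| − 1 = 13, the minimum possible — so K = 13/7 is minimal, which holds iff A is an arithmetic progression.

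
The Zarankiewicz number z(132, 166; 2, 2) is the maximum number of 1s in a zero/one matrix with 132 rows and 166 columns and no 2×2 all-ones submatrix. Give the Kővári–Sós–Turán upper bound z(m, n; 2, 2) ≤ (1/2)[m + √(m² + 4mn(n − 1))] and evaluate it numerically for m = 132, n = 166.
z(132, 166; 2, 2) ≤ (1/2)[132 + √(132² + 4·132·166·165)] = (1/2)[132 + √14479344] = 1968.5867

Kővári–Sós–Turán: let r_1, ..., r_132 be the row sums and z = Σ r_i the total number of 1s. Each pair of columns can share at most one row with both entries 1 (else a 2×2 all-ones block appears), so Σ_i C(r_i, 2) ≤ C(166, 2) = 13695. By convexity Σ_i C(r_i, 2) ≥ 132·C(z/132, 2) = z(z − 132)/(2·132), giving z² − 132z − 132·166·165 ≤ 0 and hence z ≤ (1/2)[132 + √(17424 + 4·3615480)] = (1/2)[132 + √14479344] ≈ (1/2)(132 + 3805.1733) = 1968.5867.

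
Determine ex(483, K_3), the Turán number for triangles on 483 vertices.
ex(483, K_3) = ⌊483^2/4⌋ = 58322

Mantel (1907): a triangle-free graph on n vertices has at most ⌊n^2/4⌋ edges, with equality for the complete bipartite graph K_{⌊n/2⌋, ⌈n/2⌉}. For n = 483: ⌊483^2/4⌋ = ⌊233289/4⌋ = 58322. The extremal graph is K_{241, 242}, which has 241·242 = 58322 edges.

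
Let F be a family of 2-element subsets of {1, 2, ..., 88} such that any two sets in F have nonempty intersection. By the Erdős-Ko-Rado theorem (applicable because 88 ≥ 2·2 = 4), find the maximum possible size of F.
max |F| = C(87, 1) = 87

The Erdős-Ko-Rado theorem states: for n ≥ 2k, an intersecting family of k-subsets of an n-element set has size at most C(n − 1, k − 1), with equality for 'star' families {A ⊆ [n] : |A| = k, i ∈ A} (fix an element i). For n = 88, k = 2: C(87, 1) = 87.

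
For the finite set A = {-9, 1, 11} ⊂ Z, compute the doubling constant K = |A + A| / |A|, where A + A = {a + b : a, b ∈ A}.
K = |A + A| / |A| = 5/3

Enumerate A + A = {a + b : a, b ∈ A}. With |A| = 3, there are |A|^2 = 9 ordered sum pairs; collecting distinct values, A + A = {-18, -8, 2, 12, 22}, so |A + A| = 5. Thus K = 5/3. Here |A + A| = 2|A| − 1 = 5, the minimum possible — so K = 5/3 is minimal, which holds iff A is an arithmetic progression.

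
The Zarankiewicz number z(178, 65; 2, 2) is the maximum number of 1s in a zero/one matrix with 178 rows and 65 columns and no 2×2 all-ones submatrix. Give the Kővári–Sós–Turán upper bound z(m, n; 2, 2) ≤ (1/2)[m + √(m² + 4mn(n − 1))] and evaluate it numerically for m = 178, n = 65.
z(178, 65; 2, 2) ≤ (1/2)[178 + √(178² + 4·178·65·64)] = (1/2)[178 + √2993604] = 954.1017

Kővári–Sós–Turán: let r_1, ..., r_178 be the row sums and z = Σ r_i the total number of 1s. Each pair of columns can share at most one row with both entries 1 (else a 2×2 all-ones block appears), so Σ_i C(r_i, 2) ≤ C(65, 2) = 2080. By convexity Σ_i C(r_i, 2) ≥ 178·C(z/178, 2) = z(z − 178)/(2·178), giving z² − 178z − 178·65·64 ≤ 0 and hence z ≤ (1/2)[178 + √(31684 + 4·740480)] = (1/2)[178 + √2993604] ≈ (1/2)(178 + 1730.2035) = 954.1017.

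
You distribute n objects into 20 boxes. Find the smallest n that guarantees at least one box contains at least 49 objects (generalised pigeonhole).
n = (49 − 1)·20 + 1 = 961

By the generalised pigeonhole principle, to guarantee some box contains ≥ r objects we need more than (r − 1) · k objects total. Threshold: n = (r − 1) · k + 1. With r = 49 and k = 20: n = 48 · 20 + 1 = 960 + 1 = 961. For n = 960 = 48 · 20, we can put exactly 48 objects in every box, avoiding 49 in any single one — so 961 is tight.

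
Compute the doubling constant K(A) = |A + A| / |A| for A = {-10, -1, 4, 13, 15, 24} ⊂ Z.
K = |A + A| / |A| = 18/6 = 3

Enumerate A + A = {a + b : a, b ∈ A}. With |A| = 6, there are |A|^2 = 36 ordered sum pairs; collecting distinct values, A + A = {-20, -11, -6, -2, 3, 5, 8, 12, 14, 17, 19, 23, 26, 28, 30, 37, 39, 48}, so |A + A| = 18. Thus K = 18/6 = 3. For comparison, the minimum possible |A + A| over all 6-element sets is 2·6 − 1 = 11 (so min K = 11/6), attained only by arithmetic progressions.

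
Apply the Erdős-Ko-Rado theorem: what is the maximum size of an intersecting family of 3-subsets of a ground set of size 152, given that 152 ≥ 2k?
max |F| = C(151, 2) = 11325

The Erdős-Ko-Rado theorem states: for n ≥ 2k, an intersecting family of k-subsets of an n-element set has size at most C(n − 1, k − 1), with equality for 'star' families {A ⊆ [n] : |A| = k, i ∈ A} (fix an element i). For n = 152, k = 3: C(151, 2) = 11325.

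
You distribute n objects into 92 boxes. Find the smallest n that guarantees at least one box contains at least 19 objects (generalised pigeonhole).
n = (19 − 1)·92 + 1 = 1657

By the generalised pigeonhole principle, to guarantee some box contains ≥ r objects we need more than (r − 1) · k objects total. Threshold: n = (r − 1) · k + 1. With r = 19 and k = 92: n = 18 · 92 + 1 = 1656 + 1 = 1657. For n = 1656 = 18 · 92, we can put exactly 18 objects in every box, avoiding 19 in any single one — so 1657 is tight.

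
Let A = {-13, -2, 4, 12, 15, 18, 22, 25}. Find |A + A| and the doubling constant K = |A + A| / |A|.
K = |A + A| / |A| = 31/8

Enumerate A + A = {a + b : a, b ∈ A}. With |A| = 8, there are |A|^2 = 64 ordered sum pairs; collecting distinct values, A + A = {-26, -15, -9, -4, -1, 2, 5, 8, 9, 10, 12, 13, 16, 19, 20, 22, 23, 24, 26, 27, 29, 30, 33, 34, 36, 37, 40, 43, 44, 47, 50}, so |A + A| = 31. Thus K = 31/8. For comparison, the minimum possible |A + A| over all 8-element sets is 2·8 − 1 = 15 (so min K = 15/8), attained only by arithmetic progressions.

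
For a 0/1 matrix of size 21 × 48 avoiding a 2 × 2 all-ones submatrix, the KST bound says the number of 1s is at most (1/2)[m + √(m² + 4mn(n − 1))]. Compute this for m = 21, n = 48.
z(21, 48; 2, 2) ≤ (1/2)[21 + √(21² + 4·21·48·47)] = (1/2)[21 + √189945] = 228.4134

Kővári–Sós–Turán: let r_1, ..., r_21 be the row sums and z = Σ r_i the total number of 1s. Each pair of columns can share at most one row with both entries 1 (else a 2×2 all-ones block appears), so Σ_i C(r_i, 2) ≤ C(48, 2) = 1128. By convexity Σ_i C(r_i, 2) ≥ 21·C(z/21, 2) = z(z − 21)/(2·21), giving z² − 21z − 21·48·47 ≤ 0 and hence z ≤ (1/2)[21 + √(441 + 4·47376)] = (1/2)[21 + √189945] ≈ (1/2)(21 + 435.8268) = 228.4134.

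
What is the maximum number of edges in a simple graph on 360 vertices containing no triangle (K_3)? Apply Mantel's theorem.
ex(360, K_3) = ⌊360^2/4⌋ = 32400

Mantel (1907): a triangle-free graph on n vertices has at most ⌊n^2/4⌋ edges, with equality for the complete bipartite graph K_{⌊n/2⌋, ⌈n/2⌉}. For n = 360: ⌊360^2/4⌋ = ⌊129600/4⌋ = 32400. The extremal graph is K_{180, 180}, which has 180·180 = 32400 edges.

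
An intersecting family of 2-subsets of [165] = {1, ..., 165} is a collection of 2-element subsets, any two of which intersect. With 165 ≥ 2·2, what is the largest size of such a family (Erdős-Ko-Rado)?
max |F| = C(164, 1) = 164

Erdős-Ko-Rado (1961): when n ≥ 2k, max |F| = C(n−1, k−1). The bound is attained by the star {A : i ∈ A} for any fixed i ∈ [n]. Here C(165−1, 2−1) = C(164, 1) = 164.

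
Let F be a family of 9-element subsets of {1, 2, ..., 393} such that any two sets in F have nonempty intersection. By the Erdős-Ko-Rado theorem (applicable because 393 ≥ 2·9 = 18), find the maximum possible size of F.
max |F| = C(392, 8) = 12869072102071185

The Erdős-Ko-Rado theorem states: for n ≥ 2k, an intersecting family of k-subsets of an n-element set has size at most C(n − 1, k − 1), with equality for 'star' families {A ⊆ [n] : |A| = k, i ∈ A} (fix an element i). For n = 393, k = 9: C(392, 8) = 12869072102071185.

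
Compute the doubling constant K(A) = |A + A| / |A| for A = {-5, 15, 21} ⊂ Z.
K = |A + A| / |A| = 6/3 = 2

Enumerate A + A = {a + b : a, b ∈ A}. With |A| = 3, there are |A|^2 = 9 ordered sum pairs; collecting distinct values, A + A = {-10, 10, 16, 30, 36, 42}, so |A + A| = 6. Thus K = 6/3 = 2. For comparison, the minimum possible |A + A| over all 3-element sets is 2·3 − 1 = 5 (so min K = 5/3), attained only by arithmetic progressions.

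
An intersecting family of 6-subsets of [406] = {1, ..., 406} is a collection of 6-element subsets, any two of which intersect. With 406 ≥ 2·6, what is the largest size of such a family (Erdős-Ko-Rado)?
max |F| = C(405, 5) = 88578967581

The Erdős-Ko-Rado theorem states: for n ≥ 2k, an intersecting family of k-subsets of an n-element set has size at most C(n − 1, k − 1), with equality for 'star' families {A ⊆ [n] : |A| = k, i ∈ A} (fix an element i). For n = 406, k = 6: C(405, 5) = 88578967581.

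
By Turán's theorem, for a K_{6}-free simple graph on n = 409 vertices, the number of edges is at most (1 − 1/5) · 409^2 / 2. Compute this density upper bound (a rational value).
Turán density bound = (4/5) · 409^2/2 = 334562/5 ≈ 66912.4

Turán's theorem: ex(n, K_{r+1}) is achieved by the complete r-partite Turán graph T(n, r) with parts as balanced as possible, and is at most (1 − 1/r) · n^2/2. For r = 5, n = 409: the density bound is (4/5) · 167281/2 = 334562/5 ≈ 66912.4. The integer-valued extremum is e(T(409, 5)) = 66912, which is strictly less than the density bound 334562/5 since 5 ∤ 409 (the parts of T(409, 5) cannot all be equal).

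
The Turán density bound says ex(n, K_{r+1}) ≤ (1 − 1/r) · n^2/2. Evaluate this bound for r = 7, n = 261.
Turán density bound = (6/7) · 261^2/2 = 204363/7 ≈ 29194.7143

Turán's theorem: ex(n, K_{r+1}) is achieved by the complete r-partite Turán graph T(n, r) with parts as balanced as possible, and is at most (1 − 1/r) · n^2/2. For r = 7, n = 261: the density bound is (6/7) · 68121/2 = 204363/7 ≈ 29194.7143. The integer-valued extremum is e(T(261, 7)) = 29194, which is strictly less than the density bound 204363/7 since 7 ∤ 261 (the parts of T(261, 7) cannot all be equal).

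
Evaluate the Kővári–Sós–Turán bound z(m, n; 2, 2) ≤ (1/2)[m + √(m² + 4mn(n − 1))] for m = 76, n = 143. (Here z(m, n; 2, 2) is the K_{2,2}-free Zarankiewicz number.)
z(76, 143; 2, 2) ≤ (1/2)[76 + √(76² + 4·76·143·142)] = (1/2)[76 + √6178800] = 1280.8596

Kővári–Sós–Turán: let r_1, ..., r_76 be the row sums and z = Σ r_i the total number of 1s. Each pair of columns can share at most one row with both entries 1 (else a 2×2 all-ones block appears), so Σ_i C(r_i, 2) ≤ C(143, 2) = 10153. By convexity Σ_i C(r_i, 2) ≥ 76·C(z/76, 2) = z(z − 76)/(2·76), giving z² − 76z − 76·143·142 ≤ 0 and hence z ≤ (1/2)[76 + √(5776 + 4·1543256)] = (1/2)[76 + √6178800] ≈ (1/2)(76 + 2485.7192) = 1280.8596.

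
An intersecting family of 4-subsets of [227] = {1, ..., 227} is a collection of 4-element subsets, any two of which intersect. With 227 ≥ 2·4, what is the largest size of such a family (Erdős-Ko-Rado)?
max |F| = C(226, 3) = 1898400

Erdős-Ko-Rado (1961): when n ≥ 2k, max |F| = C(n−1, k−1). The bound is attained by the star {A : i ∈ A} for any fixed i ∈ [n]. Here C(227−1, 4−1) = C(226, 3) = 1898400.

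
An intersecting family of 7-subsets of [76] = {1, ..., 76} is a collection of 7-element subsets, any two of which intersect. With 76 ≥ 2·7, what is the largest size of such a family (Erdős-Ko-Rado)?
max |F| = C(75, 6) = 201359550

The Erdős-Ko-Rado theorem states: for n ≥ 2k, an intersecting family of k-subsets of an n-element set has size at most C(n − 1, k − 1), with equality for 'star' families {A ⊆ [n] : |A| = k, i ∈ A} (fix an element i). For n = 76, k = 7: C(75, 6) = 201359550.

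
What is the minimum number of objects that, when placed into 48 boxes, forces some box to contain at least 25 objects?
n = (25 − 1)·48 + 1 = 1153

By the generalised pigeonhole principle, to guarantee some box contains ≥ r objects we need more than (r − 1) · k objects total. Threshold: n = (r − 1) · k + 1. With r = 25 and k = 48: n = 24 · 48 + 1 = 1152 + 1 = 1153. For n = 1152 = 24 · 48, we can put exactly 24 objects in every box, avoiding 25 in any single one — so 1153 is tight.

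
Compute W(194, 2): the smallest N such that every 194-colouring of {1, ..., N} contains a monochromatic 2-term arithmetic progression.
W(194, 2) = 194 + 1 = 195

A 2-term AP is any pair of integers, so a monochromatic 2-AP exists iff some colour is used at least twice. With 194 colours, the colouring i ↦ i on {1, ..., 194} uses each colour once, avoiding any monochromatic pair, so W(194, 2) > 194. For {1, ..., 195}, pigeonhole forces two integers of the same colour, which form a monochromatic 2-AP. Hence W(194, 2) = 195.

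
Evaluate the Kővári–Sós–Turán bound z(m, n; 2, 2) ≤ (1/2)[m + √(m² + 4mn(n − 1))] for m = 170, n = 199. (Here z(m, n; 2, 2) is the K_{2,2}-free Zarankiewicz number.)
z(170, 199; 2, 2) ≤ (1/2)[170 + √(170² + 4·170·199·198)] = (1/2)[170 + √26822260] = 2674.5106

Kővári–Sós–Turán: let r_1, ..., r_170 be the row sums and z = Σ r_i the total number of 1s. Each pair of columns can share at most one row with both entries 1 (else a 2×2 all-ones block appears), so Σ_i C(r_i, 2) ≤ C(199, 2) = 19701. By convexity Σ_i C(r_i, 2) ≥ 170·C(z/170, 2) = z(z − 170)/(2·170), giving z² − 170z − 170·199·198 ≤ 0 and hence z ≤ (1/2)[170 + √(28900 + 4·6698340)] = (1/2)[170 + √26822260] ≈ (1/2)(170 + 5179.0211) = 2674.5106.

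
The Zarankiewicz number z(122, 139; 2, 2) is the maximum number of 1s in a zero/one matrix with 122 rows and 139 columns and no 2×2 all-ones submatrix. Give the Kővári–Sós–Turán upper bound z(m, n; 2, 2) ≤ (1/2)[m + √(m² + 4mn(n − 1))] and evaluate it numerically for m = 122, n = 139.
z(122, 139; 2, 2) ≤ (1/2)[122 + √(122² + 4·122·139·138)] = (1/2)[122 + √9375700] = 1591.9882

Kővári–Sós–Turán: let r_1, ..., r_122 be the row sums and z = Σ r_i the total number of 1s. Each pair of columns can share at most one row with both entries 1 (else a 2×2 all-ones block appears), so Σ_i C(r_i, 2) ≤ C(139, 2) = 9591. By convexity Σ_i C(r_i, 2) ≥ 122·C(z/122, 2) = z(z − 122)/(2·122), giving z² − 122z − 122·139·138 ≤ 0 and hence z ≤ (1/2)[122 + √(14884 + 4·2340204)] = (1/2)[122 + √9375700] ≈ (1/2)(122 + 3061.9765) = 1591.9882.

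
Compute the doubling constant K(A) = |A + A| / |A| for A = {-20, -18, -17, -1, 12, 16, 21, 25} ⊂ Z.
K = |A + A| / |A| = 33/8

Enumerate A + A = {a + b : a, b ∈ A}. With |A| = 8, there are |A|^2 = 64 ordered sum pairs; collecting distinct values, A + A = {-40, -38, -37, -36, -35, -34, -21, -19, -18, -8, -6, -5, -4, -2, -1, 1, 3, 4, 5, 7, 8, 11, 15, 20, 24, 28, 32, 33, 37, 41, 42, 46, 50}, so |A + A| = 33. Thus K = 33/8. For comparison, the minimum possible |A + A| over all 8-element sets is 2·8 − 1 = 15 (so min K = 15/8), attained only by arithmetic progressions.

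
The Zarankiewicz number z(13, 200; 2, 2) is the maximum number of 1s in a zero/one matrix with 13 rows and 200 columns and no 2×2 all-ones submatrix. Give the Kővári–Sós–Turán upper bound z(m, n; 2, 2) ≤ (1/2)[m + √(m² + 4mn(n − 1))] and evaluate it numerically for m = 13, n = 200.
z(13, 200; 2, 2) ≤ (1/2)[13 + √(13² + 4·13·200·199)] = (1/2)[13 + √2069769] = 725.8346

Kővári–Sós–Turán: let r_1, ..., r_13 be the row sums and z = Σ r_i the total number of 1s. Each pair of columns can share at most one row with both entries 1 (else a 2×2 all-ones block appears), so Σ_i C(r_i, 2) ≤ C(200, 2) = 19900. By convexity Σ_i C(r_i, 2) ≥ 13·C(z/13, 2) = z(z − 13)/(2·13), giving z² − 13z − 13·200·199 ≤ 0 and hence z ≤ (1/2)[13 + √(169 + 4·517400)] = (1/2)[13 + √2069769] ≈ (1/2)(13 + 1438.6692) = 725.8346.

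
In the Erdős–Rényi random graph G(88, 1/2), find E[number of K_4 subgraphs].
E[# K_4] = C(88, 4) · (1/2)^C(4, 2) = 2331890 / 2^6 = 1165945/32 = 36435.78125

For each 4-subset S of vertices (there are C(88, 4) = 2331890 such S), let X_S = 1 if S induces a K_4 (all C(4, 2) = 6 edges present). Then P(X_S = 1) = (1/2)^6 = 1/64. By linearity of expectation, E[# K_4] = C(88, 4) · (1/2)^6 = 2331890 / 64 = 1165945/32 = 36435.78125.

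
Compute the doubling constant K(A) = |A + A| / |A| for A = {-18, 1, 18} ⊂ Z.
K = |A + A| / |A| = 6/3 = 2

Enumerate A + A = {a + b : a, b ∈ A}. With |A| = 3, there are |A|^2 = 9 ordered sum pairs; collecting distinct values, A + A = {-36, -17, 0, 2, 19, 36}, so |A + A| = 6. Thus K = 6/3 = 2. For comparison, the minimum possible |A + A| over all 3-element sets is 2·3 − 1 = 5 (so min K = 5/3), attained only by arithmetic progressions.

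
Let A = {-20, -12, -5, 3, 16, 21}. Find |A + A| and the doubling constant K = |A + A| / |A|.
K = |A + A| / |A| = 20/6 = 10/3

Enumerate A + A = {a + b : a, b ∈ A}. With |A| = 6, there are |A|^2 = 36 ordered sum pairs; collecting distinct values, A + A = {-40, -32, -25, -24, -17, -10, -9, -4, -2, 1, 4, 6, 9, 11, 16, 19, 24, 32, 37, 42}, so |A + A| = 20. Thus K = 20/6 = 10/3. For comparison, the minimum possible |A + A| over all 6-element sets is 2·6 − 1 = 11 (so min K = 11/6), attained only by arithmetic progressions.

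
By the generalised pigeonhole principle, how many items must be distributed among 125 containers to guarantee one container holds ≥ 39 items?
n = (39 − 1)·125 + 1 = 4751

By the generalised pigeonhole principle, to guarantee some box contains ≥ r objects we need more than (r − 1) · k objects total. Threshold: n = (r − 1) · k + 1. With r = 39 and k = 125: n = 38 · 125 + 1 = 4750 + 1 = 4751. For n = 4750 = 38 · 125, we can put exactly 38 objects in every box, avoiding 39 in any single one — so 4751 is tight.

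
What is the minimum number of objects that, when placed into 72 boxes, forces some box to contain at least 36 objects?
n = (36 − 1)·72 + 1 = 2521

By the generalised pigeonhole principle, to guarantee some box contains ≥ r objects we need more than (r − 1) · k objects total. Threshold: n = (r − 1) · k + 1. With r = 36 and k = 72: n = 35 · 72 + 1 = 2520 + 1 = 2521. For n = 2520 = 35 · 72, we can put exactly 35 objects in every box, avoiding 36 in any single one — so 2521 is tight.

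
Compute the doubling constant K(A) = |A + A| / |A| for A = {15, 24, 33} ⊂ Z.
K = |A + A| / |A| = 5/3

Enumerate A + A = {a + b : a, b ∈ A}. With |A| = 3, there are |A|^2 = 9 ordered sum pairs; collecting distinct values, A + A = {30, 39, 48, 57, 66}, so |A + A| = 5. Thus K = 5/3. Here |A + A| = 2|A| − 1 = 5, the minimum possible — so K = 5/3 is minimal, which holds iff A is an arithmetic progression.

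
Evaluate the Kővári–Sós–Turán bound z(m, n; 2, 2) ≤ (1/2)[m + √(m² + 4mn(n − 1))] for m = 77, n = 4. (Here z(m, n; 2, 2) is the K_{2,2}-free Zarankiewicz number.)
z(77, 4; 2, 2) ≤ (1/2)[77 + √(77² + 4·77·4·3)] = (1/2)[77 + √9625] = 87.5535

Kővári–Sós–Turán: let r_1, ..., r_77 be the row sums and z = Σ r_i the total number of 1s. Each pair of columns can share at most one row with both entries 1 (else a 2×2 all-ones block appears), so Σ_i C(r_i, 2) ≤ C(4, 2) = 6. By convexity Σ_i C(r_i, 2) ≥ 77·C(z/77, 2) = z(z − 77)/(2·77), giving z² − 77z − 77·4·3 ≤ 0 and hence z ≤ (1/2)[77 + √(5929 + 4·924)] = (1/2)[77 + √9625] ≈ (1/2)(77 + 98.1071) = 87.5535.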